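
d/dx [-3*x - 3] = -3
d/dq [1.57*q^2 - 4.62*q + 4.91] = 3.14*q - 4.62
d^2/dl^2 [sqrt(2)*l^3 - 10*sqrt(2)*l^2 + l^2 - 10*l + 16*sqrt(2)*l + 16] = 6*sqrt(2)*l - 20*sqrt(2) + 2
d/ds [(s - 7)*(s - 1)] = 2*s - 8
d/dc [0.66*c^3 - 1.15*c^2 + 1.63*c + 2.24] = 1.98*c^2 - 2.3*c + 1.63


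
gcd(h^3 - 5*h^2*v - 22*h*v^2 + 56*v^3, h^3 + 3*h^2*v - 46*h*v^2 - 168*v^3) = -h^2 + 3*h*v + 28*v^2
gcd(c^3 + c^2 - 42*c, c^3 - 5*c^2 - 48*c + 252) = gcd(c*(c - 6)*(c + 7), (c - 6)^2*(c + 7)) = c^2 + c - 42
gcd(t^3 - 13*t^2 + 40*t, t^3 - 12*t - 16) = 1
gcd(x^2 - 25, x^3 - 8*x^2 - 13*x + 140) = x - 5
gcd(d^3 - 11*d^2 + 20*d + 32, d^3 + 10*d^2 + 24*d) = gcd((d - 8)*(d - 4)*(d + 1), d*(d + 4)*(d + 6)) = 1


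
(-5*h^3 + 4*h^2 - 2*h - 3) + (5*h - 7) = -5*h^3 + 4*h^2 + 3*h - 10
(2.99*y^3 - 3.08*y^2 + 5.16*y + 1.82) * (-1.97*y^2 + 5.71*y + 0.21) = -5.8903*y^5 + 23.1405*y^4 - 27.1241*y^3 + 25.2314*y^2 + 11.4758*y + 0.3822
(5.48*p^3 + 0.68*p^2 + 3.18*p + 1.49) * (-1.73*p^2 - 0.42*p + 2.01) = -9.4804*p^5 - 3.478*p^4 + 5.2278*p^3 - 2.5465*p^2 + 5.766*p + 2.9949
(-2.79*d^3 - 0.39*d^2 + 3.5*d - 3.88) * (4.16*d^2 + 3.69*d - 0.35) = -11.6064*d^5 - 11.9175*d^4 + 14.0974*d^3 - 3.0893*d^2 - 15.5422*d + 1.358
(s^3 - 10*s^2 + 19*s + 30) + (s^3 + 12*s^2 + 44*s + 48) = 2*s^3 + 2*s^2 + 63*s + 78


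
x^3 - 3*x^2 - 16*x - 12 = (x - 6)*(x + 1)*(x + 2)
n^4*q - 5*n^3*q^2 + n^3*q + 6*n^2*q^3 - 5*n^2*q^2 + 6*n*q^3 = n*(n - 3*q)*(n - 2*q)*(n*q + q)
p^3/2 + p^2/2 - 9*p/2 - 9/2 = (p/2 + 1/2)*(p - 3)*(p + 3)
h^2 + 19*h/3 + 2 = (h + 1/3)*(h + 6)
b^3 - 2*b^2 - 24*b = b*(b - 6)*(b + 4)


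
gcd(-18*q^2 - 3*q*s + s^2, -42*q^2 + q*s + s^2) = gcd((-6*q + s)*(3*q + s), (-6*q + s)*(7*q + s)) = 6*q - s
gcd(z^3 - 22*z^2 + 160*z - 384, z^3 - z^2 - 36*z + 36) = z - 6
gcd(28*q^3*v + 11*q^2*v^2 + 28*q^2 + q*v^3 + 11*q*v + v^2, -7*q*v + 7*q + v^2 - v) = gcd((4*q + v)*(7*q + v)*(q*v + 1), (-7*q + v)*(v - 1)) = 1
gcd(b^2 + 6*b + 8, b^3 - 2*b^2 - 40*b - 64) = b^2 + 6*b + 8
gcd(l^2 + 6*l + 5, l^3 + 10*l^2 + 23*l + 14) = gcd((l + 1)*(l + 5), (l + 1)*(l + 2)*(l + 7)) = l + 1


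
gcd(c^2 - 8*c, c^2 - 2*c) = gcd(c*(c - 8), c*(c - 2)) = c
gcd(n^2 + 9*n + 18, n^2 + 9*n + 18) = n^2 + 9*n + 18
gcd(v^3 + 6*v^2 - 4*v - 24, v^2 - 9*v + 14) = v - 2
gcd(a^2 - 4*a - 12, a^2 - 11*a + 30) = a - 6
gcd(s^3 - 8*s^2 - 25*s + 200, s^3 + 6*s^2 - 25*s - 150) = s^2 - 25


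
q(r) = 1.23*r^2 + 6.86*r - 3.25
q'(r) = 2.46*r + 6.86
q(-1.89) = -11.82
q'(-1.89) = 2.21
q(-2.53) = -12.73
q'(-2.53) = 0.64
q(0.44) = 0.01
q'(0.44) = 7.94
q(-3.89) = -11.32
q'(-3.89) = -2.71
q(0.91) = 4.01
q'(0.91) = 9.10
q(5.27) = 67.06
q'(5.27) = 19.82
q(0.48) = 0.33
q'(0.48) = 8.04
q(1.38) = 8.56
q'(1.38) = 10.25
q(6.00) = 82.19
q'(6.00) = 21.62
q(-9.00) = 34.64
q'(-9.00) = -15.28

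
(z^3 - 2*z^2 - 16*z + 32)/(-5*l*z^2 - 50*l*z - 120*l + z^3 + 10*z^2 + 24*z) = (z^2 - 6*z + 8)/(-5*l*z - 30*l + z^2 + 6*z)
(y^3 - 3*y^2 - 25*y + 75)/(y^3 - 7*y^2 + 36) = (y^2 - 25)/(y^2 - 4*y - 12)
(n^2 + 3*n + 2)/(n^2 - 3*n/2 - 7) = 2*(n + 1)/(2*n - 7)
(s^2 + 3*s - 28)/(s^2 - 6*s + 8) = (s + 7)/(s - 2)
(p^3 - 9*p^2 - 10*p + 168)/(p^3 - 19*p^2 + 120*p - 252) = (p + 4)/(p - 6)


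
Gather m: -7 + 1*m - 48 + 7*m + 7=8*m - 48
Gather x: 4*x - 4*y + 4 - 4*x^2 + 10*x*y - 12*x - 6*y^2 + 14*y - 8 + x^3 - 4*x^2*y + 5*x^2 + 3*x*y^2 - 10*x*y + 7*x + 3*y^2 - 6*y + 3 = x^3 + x^2*(1 - 4*y) + x*(3*y^2 - 1) - 3*y^2 + 4*y - 1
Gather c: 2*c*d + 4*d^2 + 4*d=2*c*d + 4*d^2 + 4*d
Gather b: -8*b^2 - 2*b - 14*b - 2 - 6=-8*b^2 - 16*b - 8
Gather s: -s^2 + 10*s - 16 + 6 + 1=-s^2 + 10*s - 9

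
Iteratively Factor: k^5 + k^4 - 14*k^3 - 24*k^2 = (k + 2)*(k^4 - k^3 - 12*k^2) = (k + 2)*(k + 3)*(k^3 - 4*k^2) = (k - 4)*(k + 2)*(k + 3)*(k^2) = k*(k - 4)*(k + 2)*(k + 3)*(k)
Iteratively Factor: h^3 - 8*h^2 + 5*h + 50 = (h - 5)*(h^2 - 3*h - 10) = (h - 5)^2*(h + 2)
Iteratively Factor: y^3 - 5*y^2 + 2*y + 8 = (y - 2)*(y^2 - 3*y - 4) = (y - 2)*(y + 1)*(y - 4)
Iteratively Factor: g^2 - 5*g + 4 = (g - 1)*(g - 4)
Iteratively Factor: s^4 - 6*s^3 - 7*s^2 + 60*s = (s - 4)*(s^3 - 2*s^2 - 15*s) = (s - 5)*(s - 4)*(s^2 + 3*s) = (s - 5)*(s - 4)*(s + 3)*(s)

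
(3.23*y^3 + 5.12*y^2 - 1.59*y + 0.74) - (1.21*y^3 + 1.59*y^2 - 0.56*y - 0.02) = 2.02*y^3 + 3.53*y^2 - 1.03*y + 0.76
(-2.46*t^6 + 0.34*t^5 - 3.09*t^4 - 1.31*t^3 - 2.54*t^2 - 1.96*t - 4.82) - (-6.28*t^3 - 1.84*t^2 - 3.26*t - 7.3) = -2.46*t^6 + 0.34*t^5 - 3.09*t^4 + 4.97*t^3 - 0.7*t^2 + 1.3*t + 2.48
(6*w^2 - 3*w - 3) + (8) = 6*w^2 - 3*w + 5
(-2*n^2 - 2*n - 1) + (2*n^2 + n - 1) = -n - 2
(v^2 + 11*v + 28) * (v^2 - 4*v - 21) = v^4 + 7*v^3 - 37*v^2 - 343*v - 588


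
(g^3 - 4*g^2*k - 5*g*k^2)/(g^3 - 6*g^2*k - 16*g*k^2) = (-g^2 + 4*g*k + 5*k^2)/(-g^2 + 6*g*k + 16*k^2)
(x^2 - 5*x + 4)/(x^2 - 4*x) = (x - 1)/x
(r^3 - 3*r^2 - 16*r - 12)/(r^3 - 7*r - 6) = (r - 6)/(r - 3)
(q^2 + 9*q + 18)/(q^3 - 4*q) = (q^2 + 9*q + 18)/(q*(q^2 - 4))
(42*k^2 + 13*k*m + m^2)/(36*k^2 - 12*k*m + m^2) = (42*k^2 + 13*k*m + m^2)/(36*k^2 - 12*k*m + m^2)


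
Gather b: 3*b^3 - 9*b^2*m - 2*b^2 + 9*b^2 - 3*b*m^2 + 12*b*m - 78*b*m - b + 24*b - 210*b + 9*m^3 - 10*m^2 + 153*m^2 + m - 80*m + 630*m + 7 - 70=3*b^3 + b^2*(7 - 9*m) + b*(-3*m^2 - 66*m - 187) + 9*m^3 + 143*m^2 + 551*m - 63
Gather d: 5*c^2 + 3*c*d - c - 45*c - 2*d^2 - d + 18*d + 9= 5*c^2 - 46*c - 2*d^2 + d*(3*c + 17) + 9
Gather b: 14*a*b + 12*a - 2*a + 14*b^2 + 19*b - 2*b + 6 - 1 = 10*a + 14*b^2 + b*(14*a + 17) + 5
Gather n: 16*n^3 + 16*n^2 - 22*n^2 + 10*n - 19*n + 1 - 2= 16*n^3 - 6*n^2 - 9*n - 1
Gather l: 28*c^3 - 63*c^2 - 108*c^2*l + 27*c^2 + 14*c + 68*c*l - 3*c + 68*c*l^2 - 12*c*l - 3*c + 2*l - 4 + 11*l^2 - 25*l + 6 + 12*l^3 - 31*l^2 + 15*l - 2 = 28*c^3 - 36*c^2 + 8*c + 12*l^3 + l^2*(68*c - 20) + l*(-108*c^2 + 56*c - 8)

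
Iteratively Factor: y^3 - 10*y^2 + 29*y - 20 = (y - 5)*(y^2 - 5*y + 4) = (y - 5)*(y - 4)*(y - 1)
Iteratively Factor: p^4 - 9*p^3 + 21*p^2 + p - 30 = (p + 1)*(p^3 - 10*p^2 + 31*p - 30) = (p - 2)*(p + 1)*(p^2 - 8*p + 15) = (p - 5)*(p - 2)*(p + 1)*(p - 3)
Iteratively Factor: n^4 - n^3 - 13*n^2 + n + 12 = (n + 3)*(n^3 - 4*n^2 - n + 4) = (n + 1)*(n + 3)*(n^2 - 5*n + 4) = (n - 4)*(n + 1)*(n + 3)*(n - 1)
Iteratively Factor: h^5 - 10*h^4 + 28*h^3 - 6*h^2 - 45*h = (h - 3)*(h^4 - 7*h^3 + 7*h^2 + 15*h) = (h - 3)*(h + 1)*(h^3 - 8*h^2 + 15*h) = (h - 5)*(h - 3)*(h + 1)*(h^2 - 3*h) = h*(h - 5)*(h - 3)*(h + 1)*(h - 3)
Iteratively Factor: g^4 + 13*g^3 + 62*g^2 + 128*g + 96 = (g + 2)*(g^3 + 11*g^2 + 40*g + 48) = (g + 2)*(g + 3)*(g^2 + 8*g + 16) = (g + 2)*(g + 3)*(g + 4)*(g + 4)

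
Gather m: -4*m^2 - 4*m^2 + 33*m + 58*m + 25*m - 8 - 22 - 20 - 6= -8*m^2 + 116*m - 56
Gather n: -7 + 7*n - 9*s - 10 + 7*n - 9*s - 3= 14*n - 18*s - 20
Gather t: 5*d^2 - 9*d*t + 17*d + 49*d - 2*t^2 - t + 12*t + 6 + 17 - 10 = 5*d^2 + 66*d - 2*t^2 + t*(11 - 9*d) + 13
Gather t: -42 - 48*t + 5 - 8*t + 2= -56*t - 35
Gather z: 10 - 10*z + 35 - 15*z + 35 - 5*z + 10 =90 - 30*z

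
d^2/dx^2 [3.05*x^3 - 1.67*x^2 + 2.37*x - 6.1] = 18.3*x - 3.34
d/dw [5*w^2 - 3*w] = 10*w - 3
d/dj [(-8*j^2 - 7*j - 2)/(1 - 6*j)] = (48*j^2 - 16*j - 19)/(36*j^2 - 12*j + 1)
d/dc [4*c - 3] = 4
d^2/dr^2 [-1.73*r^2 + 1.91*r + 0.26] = -3.46000000000000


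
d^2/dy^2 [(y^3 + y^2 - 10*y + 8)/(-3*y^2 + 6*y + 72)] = -40/(3*y^3 - 54*y^2 + 324*y - 648)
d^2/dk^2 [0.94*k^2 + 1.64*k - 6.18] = 1.88000000000000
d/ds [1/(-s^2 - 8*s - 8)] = 2*(s + 4)/(s^2 + 8*s + 8)^2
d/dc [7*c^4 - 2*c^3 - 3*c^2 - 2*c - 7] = 28*c^3 - 6*c^2 - 6*c - 2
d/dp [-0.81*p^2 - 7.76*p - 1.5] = -1.62*p - 7.76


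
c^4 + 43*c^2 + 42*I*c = c*(c - 7*I)*(c + I)*(c + 6*I)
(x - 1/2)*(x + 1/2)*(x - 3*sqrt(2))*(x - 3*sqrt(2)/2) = x^4 - 9*sqrt(2)*x^3/2 + 35*x^2/4 + 9*sqrt(2)*x/8 - 9/4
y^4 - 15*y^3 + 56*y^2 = y^2*(y - 8)*(y - 7)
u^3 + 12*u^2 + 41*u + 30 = (u + 1)*(u + 5)*(u + 6)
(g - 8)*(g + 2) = g^2 - 6*g - 16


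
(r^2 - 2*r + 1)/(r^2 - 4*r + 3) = (r - 1)/(r - 3)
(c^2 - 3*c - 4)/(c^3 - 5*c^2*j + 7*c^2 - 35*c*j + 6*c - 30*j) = (c - 4)/(c^2 - 5*c*j + 6*c - 30*j)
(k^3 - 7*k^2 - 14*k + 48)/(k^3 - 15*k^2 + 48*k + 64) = (k^2 + k - 6)/(k^2 - 7*k - 8)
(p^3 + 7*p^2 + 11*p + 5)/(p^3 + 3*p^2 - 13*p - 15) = (p + 1)/(p - 3)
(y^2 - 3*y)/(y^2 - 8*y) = (y - 3)/(y - 8)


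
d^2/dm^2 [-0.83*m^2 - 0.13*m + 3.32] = -1.66000000000000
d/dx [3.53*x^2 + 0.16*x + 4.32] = 7.06*x + 0.16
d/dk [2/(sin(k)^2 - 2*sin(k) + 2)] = 4*(1 - sin(k))*cos(k)/(sin(k)^2 - 2*sin(k) + 2)^2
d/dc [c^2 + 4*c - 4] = 2*c + 4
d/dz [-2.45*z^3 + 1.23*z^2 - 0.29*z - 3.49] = -7.35*z^2 + 2.46*z - 0.29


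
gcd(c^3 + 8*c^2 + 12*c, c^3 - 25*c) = c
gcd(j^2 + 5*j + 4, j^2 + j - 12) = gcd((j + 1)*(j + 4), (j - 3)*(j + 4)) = j + 4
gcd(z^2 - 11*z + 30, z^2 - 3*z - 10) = z - 5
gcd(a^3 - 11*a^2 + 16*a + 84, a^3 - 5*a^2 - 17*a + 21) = a - 7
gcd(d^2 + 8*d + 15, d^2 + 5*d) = d + 5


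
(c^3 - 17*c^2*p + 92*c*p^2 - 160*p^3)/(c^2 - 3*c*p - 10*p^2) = (c^2 - 12*c*p + 32*p^2)/(c + 2*p)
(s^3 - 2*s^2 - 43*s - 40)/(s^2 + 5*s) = s - 7 - 8/s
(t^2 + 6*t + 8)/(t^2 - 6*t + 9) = (t^2 + 6*t + 8)/(t^2 - 6*t + 9)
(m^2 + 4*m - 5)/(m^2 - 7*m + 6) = (m + 5)/(m - 6)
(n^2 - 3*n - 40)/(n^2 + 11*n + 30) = (n - 8)/(n + 6)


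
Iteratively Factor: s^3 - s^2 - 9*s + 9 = (s - 1)*(s^2 - 9) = (s - 1)*(s + 3)*(s - 3)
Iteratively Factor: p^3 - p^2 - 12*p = (p)*(p^2 - p - 12) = p*(p + 3)*(p - 4)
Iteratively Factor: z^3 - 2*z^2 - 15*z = (z - 5)*(z^2 + 3*z) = (z - 5)*(z + 3)*(z)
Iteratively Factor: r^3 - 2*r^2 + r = (r)*(r^2 - 2*r + 1) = r*(r - 1)*(r - 1)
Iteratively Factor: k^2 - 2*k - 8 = (k - 4)*(k + 2)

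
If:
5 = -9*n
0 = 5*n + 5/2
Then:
No Solution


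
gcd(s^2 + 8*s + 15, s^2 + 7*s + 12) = s + 3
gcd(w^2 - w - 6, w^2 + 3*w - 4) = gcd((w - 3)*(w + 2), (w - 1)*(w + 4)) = 1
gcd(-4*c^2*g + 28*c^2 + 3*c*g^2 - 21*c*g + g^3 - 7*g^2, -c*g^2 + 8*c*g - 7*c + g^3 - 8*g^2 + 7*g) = c*g - 7*c - g^2 + 7*g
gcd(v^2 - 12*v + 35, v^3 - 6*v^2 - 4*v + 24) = 1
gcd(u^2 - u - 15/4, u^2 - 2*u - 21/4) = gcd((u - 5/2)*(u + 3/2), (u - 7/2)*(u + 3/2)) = u + 3/2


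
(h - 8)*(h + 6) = h^2 - 2*h - 48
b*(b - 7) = b^2 - 7*b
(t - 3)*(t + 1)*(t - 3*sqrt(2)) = t^3 - 3*sqrt(2)*t^2 - 2*t^2 - 3*t + 6*sqrt(2)*t + 9*sqrt(2)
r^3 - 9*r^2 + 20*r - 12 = (r - 6)*(r - 2)*(r - 1)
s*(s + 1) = s^2 + s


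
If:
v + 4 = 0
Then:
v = -4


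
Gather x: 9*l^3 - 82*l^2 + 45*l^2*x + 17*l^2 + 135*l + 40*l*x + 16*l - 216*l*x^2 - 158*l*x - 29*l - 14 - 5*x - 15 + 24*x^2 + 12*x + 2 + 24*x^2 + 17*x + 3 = 9*l^3 - 65*l^2 + 122*l + x^2*(48 - 216*l) + x*(45*l^2 - 118*l + 24) - 24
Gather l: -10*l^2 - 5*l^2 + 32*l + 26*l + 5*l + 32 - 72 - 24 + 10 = -15*l^2 + 63*l - 54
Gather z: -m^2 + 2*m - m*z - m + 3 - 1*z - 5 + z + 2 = -m^2 - m*z + m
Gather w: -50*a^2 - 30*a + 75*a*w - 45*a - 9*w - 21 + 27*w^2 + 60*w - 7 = -50*a^2 - 75*a + 27*w^2 + w*(75*a + 51) - 28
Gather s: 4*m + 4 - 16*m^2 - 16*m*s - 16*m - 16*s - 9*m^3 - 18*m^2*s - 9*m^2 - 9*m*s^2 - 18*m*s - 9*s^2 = -9*m^3 - 25*m^2 - 12*m + s^2*(-9*m - 9) + s*(-18*m^2 - 34*m - 16) + 4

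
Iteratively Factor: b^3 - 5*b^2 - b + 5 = (b - 1)*(b^2 - 4*b - 5) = (b - 5)*(b - 1)*(b + 1)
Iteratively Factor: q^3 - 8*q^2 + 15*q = (q)*(q^2 - 8*q + 15) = q*(q - 3)*(q - 5)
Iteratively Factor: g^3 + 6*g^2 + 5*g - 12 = (g - 1)*(g^2 + 7*g + 12) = (g - 1)*(g + 4)*(g + 3)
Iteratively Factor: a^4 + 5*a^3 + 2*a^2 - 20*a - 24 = (a - 2)*(a^3 + 7*a^2 + 16*a + 12) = (a - 2)*(a + 2)*(a^2 + 5*a + 6) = (a - 2)*(a + 2)*(a + 3)*(a + 2)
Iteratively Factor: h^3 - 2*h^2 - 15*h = (h - 5)*(h^2 + 3*h) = h*(h - 5)*(h + 3)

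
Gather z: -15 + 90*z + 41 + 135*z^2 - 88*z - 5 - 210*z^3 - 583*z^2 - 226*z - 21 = -210*z^3 - 448*z^2 - 224*z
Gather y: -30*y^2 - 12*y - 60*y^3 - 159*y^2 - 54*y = -60*y^3 - 189*y^2 - 66*y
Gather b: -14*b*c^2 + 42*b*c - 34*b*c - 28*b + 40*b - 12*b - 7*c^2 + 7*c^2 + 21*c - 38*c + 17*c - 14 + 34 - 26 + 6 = b*(-14*c^2 + 8*c)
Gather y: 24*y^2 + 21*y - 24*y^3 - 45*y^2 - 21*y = -24*y^3 - 21*y^2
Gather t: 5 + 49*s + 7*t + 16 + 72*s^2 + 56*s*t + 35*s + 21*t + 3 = 72*s^2 + 84*s + t*(56*s + 28) + 24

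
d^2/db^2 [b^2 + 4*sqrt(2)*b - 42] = 2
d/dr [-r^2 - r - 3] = -2*r - 1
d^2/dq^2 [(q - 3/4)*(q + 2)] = 2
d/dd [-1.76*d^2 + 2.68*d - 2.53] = 2.68 - 3.52*d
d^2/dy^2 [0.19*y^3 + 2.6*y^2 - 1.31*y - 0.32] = 1.14*y + 5.2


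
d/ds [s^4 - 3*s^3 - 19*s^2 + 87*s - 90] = 4*s^3 - 9*s^2 - 38*s + 87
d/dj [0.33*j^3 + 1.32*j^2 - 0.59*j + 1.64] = 0.99*j^2 + 2.64*j - 0.59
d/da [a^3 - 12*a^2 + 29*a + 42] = 3*a^2 - 24*a + 29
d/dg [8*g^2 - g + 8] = 16*g - 1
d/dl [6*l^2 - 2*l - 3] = 12*l - 2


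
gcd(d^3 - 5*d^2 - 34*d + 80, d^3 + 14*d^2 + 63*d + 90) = d + 5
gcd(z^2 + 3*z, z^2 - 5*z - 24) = z + 3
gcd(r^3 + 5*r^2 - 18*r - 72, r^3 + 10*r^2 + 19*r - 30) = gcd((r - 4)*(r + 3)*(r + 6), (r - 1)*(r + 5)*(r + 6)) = r + 6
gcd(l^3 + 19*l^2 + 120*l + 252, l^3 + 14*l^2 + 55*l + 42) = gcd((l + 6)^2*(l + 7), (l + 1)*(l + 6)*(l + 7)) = l^2 + 13*l + 42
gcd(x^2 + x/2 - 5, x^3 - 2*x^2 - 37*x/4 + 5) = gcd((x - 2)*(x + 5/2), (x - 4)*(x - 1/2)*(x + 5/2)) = x + 5/2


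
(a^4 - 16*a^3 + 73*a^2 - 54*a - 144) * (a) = a^5 - 16*a^4 + 73*a^3 - 54*a^2 - 144*a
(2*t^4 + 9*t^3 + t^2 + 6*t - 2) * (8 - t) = -2*t^5 + 7*t^4 + 71*t^3 + 2*t^2 + 50*t - 16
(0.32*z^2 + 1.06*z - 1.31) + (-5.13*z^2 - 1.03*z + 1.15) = -4.81*z^2 + 0.03*z - 0.16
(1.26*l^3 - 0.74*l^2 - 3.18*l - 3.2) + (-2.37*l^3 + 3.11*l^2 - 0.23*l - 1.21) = -1.11*l^3 + 2.37*l^2 - 3.41*l - 4.41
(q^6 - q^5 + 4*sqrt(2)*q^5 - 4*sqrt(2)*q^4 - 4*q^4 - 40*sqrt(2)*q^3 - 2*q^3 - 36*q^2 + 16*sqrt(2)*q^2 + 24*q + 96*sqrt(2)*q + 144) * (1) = q^6 - q^5 + 4*sqrt(2)*q^5 - 4*sqrt(2)*q^4 - 4*q^4 - 40*sqrt(2)*q^3 - 2*q^3 - 36*q^2 + 16*sqrt(2)*q^2 + 24*q + 96*sqrt(2)*q + 144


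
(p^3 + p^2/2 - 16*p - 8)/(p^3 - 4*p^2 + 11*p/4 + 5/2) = 2*(p^2 - 16)/(2*p^2 - 9*p + 10)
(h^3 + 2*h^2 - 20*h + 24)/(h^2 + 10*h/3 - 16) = 3*(h^2 - 4*h + 4)/(3*h - 8)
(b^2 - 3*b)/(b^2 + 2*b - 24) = b*(b - 3)/(b^2 + 2*b - 24)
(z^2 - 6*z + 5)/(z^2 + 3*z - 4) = (z - 5)/(z + 4)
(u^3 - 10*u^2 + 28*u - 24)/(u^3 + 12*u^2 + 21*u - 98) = (u^2 - 8*u + 12)/(u^2 + 14*u + 49)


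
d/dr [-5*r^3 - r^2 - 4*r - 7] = -15*r^2 - 2*r - 4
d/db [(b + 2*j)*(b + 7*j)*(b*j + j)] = j*(3*b^2 + 18*b*j + 2*b + 14*j^2 + 9*j)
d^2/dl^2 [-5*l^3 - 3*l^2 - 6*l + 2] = -30*l - 6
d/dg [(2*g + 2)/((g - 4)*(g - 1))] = 2*(-g^2 - 2*g + 9)/(g^4 - 10*g^3 + 33*g^2 - 40*g + 16)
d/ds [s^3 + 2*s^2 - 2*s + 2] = 3*s^2 + 4*s - 2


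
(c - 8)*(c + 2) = c^2 - 6*c - 16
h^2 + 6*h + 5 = (h + 1)*(h + 5)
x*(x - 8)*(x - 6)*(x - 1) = x^4 - 15*x^3 + 62*x^2 - 48*x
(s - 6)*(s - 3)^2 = s^3 - 12*s^2 + 45*s - 54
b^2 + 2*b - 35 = (b - 5)*(b + 7)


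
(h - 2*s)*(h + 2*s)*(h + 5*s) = h^3 + 5*h^2*s - 4*h*s^2 - 20*s^3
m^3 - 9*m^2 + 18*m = m*(m - 6)*(m - 3)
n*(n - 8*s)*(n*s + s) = n^3*s - 8*n^2*s^2 + n^2*s - 8*n*s^2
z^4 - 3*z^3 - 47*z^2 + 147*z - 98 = (z - 7)*(z - 2)*(z - 1)*(z + 7)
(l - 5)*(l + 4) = l^2 - l - 20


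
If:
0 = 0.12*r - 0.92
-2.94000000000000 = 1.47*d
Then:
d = -2.00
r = 7.67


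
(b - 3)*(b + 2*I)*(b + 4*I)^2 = b^4 - 3*b^3 + 10*I*b^3 - 32*b^2 - 30*I*b^2 + 96*b - 32*I*b + 96*I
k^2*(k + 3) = k^3 + 3*k^2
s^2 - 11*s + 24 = (s - 8)*(s - 3)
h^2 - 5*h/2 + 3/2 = (h - 3/2)*(h - 1)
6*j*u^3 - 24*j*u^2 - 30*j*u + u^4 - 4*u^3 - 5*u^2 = u*(6*j + u)*(u - 5)*(u + 1)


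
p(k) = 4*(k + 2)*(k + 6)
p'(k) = 8*k + 32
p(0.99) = 83.60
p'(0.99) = 39.92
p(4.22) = 254.27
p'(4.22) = 65.76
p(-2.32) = -4.71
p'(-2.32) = 13.44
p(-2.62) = -8.38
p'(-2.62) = 11.04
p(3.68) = 219.93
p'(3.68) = 61.44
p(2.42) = 148.87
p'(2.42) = 51.36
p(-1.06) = 18.57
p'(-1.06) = 23.52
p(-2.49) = -6.88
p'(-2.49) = 12.08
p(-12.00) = 240.00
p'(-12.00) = -64.00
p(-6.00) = 0.00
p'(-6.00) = -16.00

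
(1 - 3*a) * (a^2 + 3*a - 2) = -3*a^3 - 8*a^2 + 9*a - 2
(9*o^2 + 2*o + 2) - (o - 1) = 9*o^2 + o + 3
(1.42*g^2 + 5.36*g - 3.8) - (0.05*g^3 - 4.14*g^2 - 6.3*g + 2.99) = -0.05*g^3 + 5.56*g^2 + 11.66*g - 6.79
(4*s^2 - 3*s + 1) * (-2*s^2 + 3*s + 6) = -8*s^4 + 18*s^3 + 13*s^2 - 15*s + 6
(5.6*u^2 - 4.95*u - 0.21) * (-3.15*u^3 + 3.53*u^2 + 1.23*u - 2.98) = -17.64*u^5 + 35.3605*u^4 - 9.924*u^3 - 23.5178*u^2 + 14.4927*u + 0.6258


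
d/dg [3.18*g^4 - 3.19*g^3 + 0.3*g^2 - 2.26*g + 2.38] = 12.72*g^3 - 9.57*g^2 + 0.6*g - 2.26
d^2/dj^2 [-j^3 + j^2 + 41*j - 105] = 2 - 6*j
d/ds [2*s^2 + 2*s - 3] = 4*s + 2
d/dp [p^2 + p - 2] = 2*p + 1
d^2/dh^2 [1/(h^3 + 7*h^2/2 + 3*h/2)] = 4*(-h*(6*h + 7)*(2*h^2 + 7*h + 3) + (6*h^2 + 14*h + 3)^2)/(h^3*(2*h^2 + 7*h + 3)^3)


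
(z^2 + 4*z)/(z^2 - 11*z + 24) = z*(z + 4)/(z^2 - 11*z + 24)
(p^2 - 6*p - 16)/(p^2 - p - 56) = (p + 2)/(p + 7)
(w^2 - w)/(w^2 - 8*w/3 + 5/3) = 3*w/(3*w - 5)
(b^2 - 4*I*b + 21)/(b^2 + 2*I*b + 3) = (b - 7*I)/(b - I)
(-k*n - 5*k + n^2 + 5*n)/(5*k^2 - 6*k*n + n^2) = (-n - 5)/(5*k - n)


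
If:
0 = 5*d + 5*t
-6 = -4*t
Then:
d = -3/2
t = 3/2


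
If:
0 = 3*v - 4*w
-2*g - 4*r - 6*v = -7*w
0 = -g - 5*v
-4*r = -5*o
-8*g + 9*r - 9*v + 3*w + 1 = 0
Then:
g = 16/173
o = -148/4325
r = -37/865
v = -16/865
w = -12/865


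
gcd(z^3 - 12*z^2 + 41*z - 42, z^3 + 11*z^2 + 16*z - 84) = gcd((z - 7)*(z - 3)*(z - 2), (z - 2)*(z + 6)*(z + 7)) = z - 2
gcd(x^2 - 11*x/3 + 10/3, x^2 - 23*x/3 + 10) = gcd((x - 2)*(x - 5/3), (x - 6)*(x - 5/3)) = x - 5/3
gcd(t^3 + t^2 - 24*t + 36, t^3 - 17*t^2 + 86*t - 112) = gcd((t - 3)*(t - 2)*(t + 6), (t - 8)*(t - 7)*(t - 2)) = t - 2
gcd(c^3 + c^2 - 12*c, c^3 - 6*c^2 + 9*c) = c^2 - 3*c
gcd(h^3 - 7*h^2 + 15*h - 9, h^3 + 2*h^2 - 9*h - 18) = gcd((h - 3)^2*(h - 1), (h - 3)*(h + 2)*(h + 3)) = h - 3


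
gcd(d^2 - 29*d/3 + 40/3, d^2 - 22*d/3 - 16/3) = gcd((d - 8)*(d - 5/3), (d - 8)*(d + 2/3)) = d - 8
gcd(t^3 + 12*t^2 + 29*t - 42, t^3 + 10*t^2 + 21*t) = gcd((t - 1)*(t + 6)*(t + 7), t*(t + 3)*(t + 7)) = t + 7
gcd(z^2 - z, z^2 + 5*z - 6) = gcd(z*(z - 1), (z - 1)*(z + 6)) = z - 1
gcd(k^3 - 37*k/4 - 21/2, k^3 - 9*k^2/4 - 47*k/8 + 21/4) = k^2 - 3*k/2 - 7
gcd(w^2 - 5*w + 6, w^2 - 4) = w - 2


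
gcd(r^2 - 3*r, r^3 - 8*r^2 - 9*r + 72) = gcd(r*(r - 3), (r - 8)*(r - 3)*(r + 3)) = r - 3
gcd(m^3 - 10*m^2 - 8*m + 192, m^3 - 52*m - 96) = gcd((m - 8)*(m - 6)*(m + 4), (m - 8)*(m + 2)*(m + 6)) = m - 8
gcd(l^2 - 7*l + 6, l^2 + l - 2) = l - 1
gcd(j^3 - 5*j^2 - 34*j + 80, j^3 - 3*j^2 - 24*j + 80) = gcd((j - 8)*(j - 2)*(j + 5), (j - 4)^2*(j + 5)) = j + 5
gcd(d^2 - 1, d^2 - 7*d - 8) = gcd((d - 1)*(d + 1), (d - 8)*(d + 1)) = d + 1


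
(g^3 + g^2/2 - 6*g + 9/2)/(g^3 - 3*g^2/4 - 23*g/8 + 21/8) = 4*(g + 3)/(4*g + 7)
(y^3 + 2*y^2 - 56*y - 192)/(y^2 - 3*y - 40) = (y^2 + 10*y + 24)/(y + 5)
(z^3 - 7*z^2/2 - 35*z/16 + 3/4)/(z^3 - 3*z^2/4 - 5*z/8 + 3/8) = (4*z^2 - 17*z + 4)/(2*(2*z^2 - 3*z + 1))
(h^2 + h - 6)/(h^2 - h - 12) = (h - 2)/(h - 4)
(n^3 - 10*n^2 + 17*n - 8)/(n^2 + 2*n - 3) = (n^2 - 9*n + 8)/(n + 3)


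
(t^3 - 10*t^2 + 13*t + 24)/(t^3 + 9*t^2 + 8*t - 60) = (t^3 - 10*t^2 + 13*t + 24)/(t^3 + 9*t^2 + 8*t - 60)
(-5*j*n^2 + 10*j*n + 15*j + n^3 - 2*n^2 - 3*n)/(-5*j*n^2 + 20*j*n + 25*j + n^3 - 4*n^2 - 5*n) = (n - 3)/(n - 5)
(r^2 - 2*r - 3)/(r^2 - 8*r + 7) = (r^2 - 2*r - 3)/(r^2 - 8*r + 7)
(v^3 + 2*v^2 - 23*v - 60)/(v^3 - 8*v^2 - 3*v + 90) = (v + 4)/(v - 6)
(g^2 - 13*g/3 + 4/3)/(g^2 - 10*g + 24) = (g - 1/3)/(g - 6)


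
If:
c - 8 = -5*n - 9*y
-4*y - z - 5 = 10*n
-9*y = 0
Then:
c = z/2 + 21/2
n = -z/10 - 1/2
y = 0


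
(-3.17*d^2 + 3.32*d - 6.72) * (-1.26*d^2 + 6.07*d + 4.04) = 3.9942*d^4 - 23.4251*d^3 + 15.8128*d^2 - 27.3776*d - 27.1488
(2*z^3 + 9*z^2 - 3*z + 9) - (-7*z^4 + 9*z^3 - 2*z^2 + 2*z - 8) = 7*z^4 - 7*z^3 + 11*z^2 - 5*z + 17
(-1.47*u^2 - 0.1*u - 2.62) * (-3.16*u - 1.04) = 4.6452*u^3 + 1.8448*u^2 + 8.3832*u + 2.7248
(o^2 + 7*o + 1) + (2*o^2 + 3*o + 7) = 3*o^2 + 10*o + 8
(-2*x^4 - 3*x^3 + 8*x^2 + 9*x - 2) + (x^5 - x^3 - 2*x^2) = x^5 - 2*x^4 - 4*x^3 + 6*x^2 + 9*x - 2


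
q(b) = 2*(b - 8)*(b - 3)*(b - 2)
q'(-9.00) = 1046.00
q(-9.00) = -4488.00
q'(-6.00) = 620.00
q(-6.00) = -2016.00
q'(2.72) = -5.05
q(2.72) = 2.13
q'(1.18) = 38.99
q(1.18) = -20.36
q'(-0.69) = 130.74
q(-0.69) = -172.52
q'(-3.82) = 378.19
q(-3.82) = -938.33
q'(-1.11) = 157.11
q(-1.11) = -232.89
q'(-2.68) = 274.45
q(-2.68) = -567.80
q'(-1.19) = 162.38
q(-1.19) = -245.67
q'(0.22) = 80.85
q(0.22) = -77.00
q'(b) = 2*(b - 8)*(b - 3) + 2*(b - 8)*(b - 2) + 2*(b - 3)*(b - 2)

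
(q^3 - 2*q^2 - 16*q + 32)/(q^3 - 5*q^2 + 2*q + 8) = (q + 4)/(q + 1)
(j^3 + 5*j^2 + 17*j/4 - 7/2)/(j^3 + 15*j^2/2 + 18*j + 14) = (j - 1/2)/(j + 2)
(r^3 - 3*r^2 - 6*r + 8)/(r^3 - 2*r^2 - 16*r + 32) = (r^2 + r - 2)/(r^2 + 2*r - 8)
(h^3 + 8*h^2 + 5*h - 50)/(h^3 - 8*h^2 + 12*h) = (h^2 + 10*h + 25)/(h*(h - 6))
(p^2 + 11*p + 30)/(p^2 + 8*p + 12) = (p + 5)/(p + 2)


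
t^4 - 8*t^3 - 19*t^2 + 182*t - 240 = (t - 8)*(t - 3)*(t - 2)*(t + 5)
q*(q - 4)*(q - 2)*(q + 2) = q^4 - 4*q^3 - 4*q^2 + 16*q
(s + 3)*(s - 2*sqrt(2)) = s^2 - 2*sqrt(2)*s + 3*s - 6*sqrt(2)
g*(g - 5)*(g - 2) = g^3 - 7*g^2 + 10*g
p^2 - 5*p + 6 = (p - 3)*(p - 2)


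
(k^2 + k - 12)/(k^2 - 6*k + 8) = (k^2 + k - 12)/(k^2 - 6*k + 8)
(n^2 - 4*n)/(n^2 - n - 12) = n/(n + 3)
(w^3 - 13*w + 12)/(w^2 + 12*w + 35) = (w^3 - 13*w + 12)/(w^2 + 12*w + 35)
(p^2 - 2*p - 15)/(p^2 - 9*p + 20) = (p + 3)/(p - 4)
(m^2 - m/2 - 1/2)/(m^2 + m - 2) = (m + 1/2)/(m + 2)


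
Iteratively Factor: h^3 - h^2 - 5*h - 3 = (h - 3)*(h^2 + 2*h + 1) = (h - 3)*(h + 1)*(h + 1)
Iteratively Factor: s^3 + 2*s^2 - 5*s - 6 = (s + 3)*(s^2 - s - 2) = (s - 2)*(s + 3)*(s + 1)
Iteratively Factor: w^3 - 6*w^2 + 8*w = (w)*(w^2 - 6*w + 8) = w*(w - 2)*(w - 4)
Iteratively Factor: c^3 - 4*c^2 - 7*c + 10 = (c - 1)*(c^2 - 3*c - 10) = (c - 1)*(c + 2)*(c - 5)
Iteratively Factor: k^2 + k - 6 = (k - 2)*(k + 3)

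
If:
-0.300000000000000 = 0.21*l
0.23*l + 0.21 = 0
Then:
No Solution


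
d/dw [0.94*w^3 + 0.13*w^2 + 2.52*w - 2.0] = 2.82*w^2 + 0.26*w + 2.52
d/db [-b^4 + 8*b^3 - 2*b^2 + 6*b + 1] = -4*b^3 + 24*b^2 - 4*b + 6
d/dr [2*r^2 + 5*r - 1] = 4*r + 5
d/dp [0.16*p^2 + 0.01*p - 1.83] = 0.32*p + 0.01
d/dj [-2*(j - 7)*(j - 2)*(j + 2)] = -6*j^2 + 28*j + 8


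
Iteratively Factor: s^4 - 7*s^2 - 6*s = (s - 3)*(s^3 + 3*s^2 + 2*s) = s*(s - 3)*(s^2 + 3*s + 2) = s*(s - 3)*(s + 1)*(s + 2)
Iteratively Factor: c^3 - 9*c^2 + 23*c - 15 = (c - 5)*(c^2 - 4*c + 3) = (c - 5)*(c - 3)*(c - 1)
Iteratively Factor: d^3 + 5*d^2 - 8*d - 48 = (d + 4)*(d^2 + d - 12) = (d + 4)^2*(d - 3)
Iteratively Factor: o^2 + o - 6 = (o - 2)*(o + 3)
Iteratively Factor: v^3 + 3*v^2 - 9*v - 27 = (v - 3)*(v^2 + 6*v + 9) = (v - 3)*(v + 3)*(v + 3)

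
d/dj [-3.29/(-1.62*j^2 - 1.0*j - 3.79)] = (-10.6596*j - 3.29)/(1.62*j^2 + 1.0*j + 3.79)^2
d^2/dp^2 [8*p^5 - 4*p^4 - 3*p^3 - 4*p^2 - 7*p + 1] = 160*p^3 - 48*p^2 - 18*p - 8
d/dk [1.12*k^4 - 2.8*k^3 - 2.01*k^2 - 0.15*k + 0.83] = 4.48*k^3 - 8.4*k^2 - 4.02*k - 0.15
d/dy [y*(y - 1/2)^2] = (2*y - 1)*(6*y - 1)/4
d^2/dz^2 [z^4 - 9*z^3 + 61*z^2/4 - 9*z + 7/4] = 12*z^2 - 54*z + 61/2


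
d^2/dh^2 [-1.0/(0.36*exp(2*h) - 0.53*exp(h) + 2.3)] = (-1.0*(0.72*exp(h) - 0.53)*(1.44*exp(h) - 1.06)*exp(h) + (1.44*exp(h) - 0.53)*(0.36*exp(2*h) - 0.53*exp(h) + 2.3))*exp(h)/(0.36*exp(2*h) - 0.53*exp(h) + 2.3)^3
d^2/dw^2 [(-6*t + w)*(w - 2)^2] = -12*t + 6*w - 8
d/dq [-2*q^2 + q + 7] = 1 - 4*q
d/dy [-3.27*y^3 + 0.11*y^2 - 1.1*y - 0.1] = -9.81*y^2 + 0.22*y - 1.1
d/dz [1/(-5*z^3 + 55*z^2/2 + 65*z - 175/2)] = 4*(3*z^2 - 11*z - 13)/(5*(2*z^3 - 11*z^2 - 26*z + 35)^2)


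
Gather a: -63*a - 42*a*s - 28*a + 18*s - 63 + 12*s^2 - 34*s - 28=a*(-42*s - 91) + 12*s^2 - 16*s - 91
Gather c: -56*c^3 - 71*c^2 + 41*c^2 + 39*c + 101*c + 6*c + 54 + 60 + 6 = -56*c^3 - 30*c^2 + 146*c + 120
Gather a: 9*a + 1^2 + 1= 9*a + 2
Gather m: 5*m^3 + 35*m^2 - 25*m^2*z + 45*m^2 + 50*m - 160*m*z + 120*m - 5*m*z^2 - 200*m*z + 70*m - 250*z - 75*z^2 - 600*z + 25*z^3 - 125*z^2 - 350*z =5*m^3 + m^2*(80 - 25*z) + m*(-5*z^2 - 360*z + 240) + 25*z^3 - 200*z^2 - 1200*z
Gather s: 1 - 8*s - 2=-8*s - 1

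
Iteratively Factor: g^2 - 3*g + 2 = (g - 2)*(g - 1)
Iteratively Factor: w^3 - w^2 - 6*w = (w)*(w^2 - w - 6) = w*(w - 3)*(w + 2)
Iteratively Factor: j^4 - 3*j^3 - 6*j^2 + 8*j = (j)*(j^3 - 3*j^2 - 6*j + 8) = j*(j - 4)*(j^2 + j - 2) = j*(j - 4)*(j + 2)*(j - 1)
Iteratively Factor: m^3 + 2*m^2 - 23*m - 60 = (m - 5)*(m^2 + 7*m + 12) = (m - 5)*(m + 3)*(m + 4)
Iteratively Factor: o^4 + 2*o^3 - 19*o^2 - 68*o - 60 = (o + 2)*(o^3 - 19*o - 30) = (o + 2)*(o + 3)*(o^2 - 3*o - 10) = (o - 5)*(o + 2)*(o + 3)*(o + 2)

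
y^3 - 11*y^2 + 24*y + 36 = (y - 6)^2*(y + 1)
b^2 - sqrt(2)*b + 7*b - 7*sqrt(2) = (b + 7)*(b - sqrt(2))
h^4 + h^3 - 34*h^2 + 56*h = h*(h - 4)*(h - 2)*(h + 7)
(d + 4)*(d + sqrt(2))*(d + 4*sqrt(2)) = d^3 + 4*d^2 + 5*sqrt(2)*d^2 + 8*d + 20*sqrt(2)*d + 32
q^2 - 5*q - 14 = (q - 7)*(q + 2)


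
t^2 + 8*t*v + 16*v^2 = (t + 4*v)^2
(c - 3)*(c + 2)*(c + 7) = c^3 + 6*c^2 - 13*c - 42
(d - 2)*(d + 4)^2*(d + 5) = d^4 + 11*d^3 + 30*d^2 - 32*d - 160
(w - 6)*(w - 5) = w^2 - 11*w + 30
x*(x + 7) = x^2 + 7*x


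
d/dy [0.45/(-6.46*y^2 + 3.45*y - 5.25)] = (5.814*y - 1.5525)/(6.46*y^2 - 3.45*y + 5.25)^2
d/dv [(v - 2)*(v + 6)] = 2*v + 4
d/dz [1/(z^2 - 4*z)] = 2*(2 - z)/(z^2*(z - 4)^2)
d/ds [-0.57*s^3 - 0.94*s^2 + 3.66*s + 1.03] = -1.71*s^2 - 1.88*s + 3.66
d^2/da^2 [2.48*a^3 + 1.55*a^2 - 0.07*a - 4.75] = 14.88*a + 3.1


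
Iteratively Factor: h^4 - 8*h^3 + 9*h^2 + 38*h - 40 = (h - 1)*(h^3 - 7*h^2 + 2*h + 40) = (h - 1)*(h + 2)*(h^2 - 9*h + 20) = (h - 5)*(h - 1)*(h + 2)*(h - 4)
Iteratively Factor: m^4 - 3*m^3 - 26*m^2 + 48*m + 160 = (m + 4)*(m^3 - 7*m^2 + 2*m + 40) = (m - 5)*(m + 4)*(m^2 - 2*m - 8) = (m - 5)*(m + 2)*(m + 4)*(m - 4)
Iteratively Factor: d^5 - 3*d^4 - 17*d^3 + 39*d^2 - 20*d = (d)*(d^4 - 3*d^3 - 17*d^2 + 39*d - 20) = d*(d + 4)*(d^3 - 7*d^2 + 11*d - 5) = d*(d - 5)*(d + 4)*(d^2 - 2*d + 1) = d*(d - 5)*(d - 1)*(d + 4)*(d - 1)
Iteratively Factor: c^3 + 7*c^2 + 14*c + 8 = (c + 4)*(c^2 + 3*c + 2) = (c + 1)*(c + 4)*(c + 2)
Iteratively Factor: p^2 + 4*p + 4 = (p + 2)*(p + 2)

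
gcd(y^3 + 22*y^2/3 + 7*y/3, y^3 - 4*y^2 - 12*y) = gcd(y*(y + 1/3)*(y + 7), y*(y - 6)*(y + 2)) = y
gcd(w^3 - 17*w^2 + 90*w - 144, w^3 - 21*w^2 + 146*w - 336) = w^2 - 14*w + 48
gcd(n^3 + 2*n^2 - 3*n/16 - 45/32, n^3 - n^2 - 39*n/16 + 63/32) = n^2 + 3*n/4 - 9/8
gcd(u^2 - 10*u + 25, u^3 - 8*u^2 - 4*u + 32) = 1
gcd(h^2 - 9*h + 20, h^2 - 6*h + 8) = h - 4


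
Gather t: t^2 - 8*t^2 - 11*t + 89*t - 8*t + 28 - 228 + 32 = -7*t^2 + 70*t - 168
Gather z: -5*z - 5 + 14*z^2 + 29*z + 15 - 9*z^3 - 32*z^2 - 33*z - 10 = -9*z^3 - 18*z^2 - 9*z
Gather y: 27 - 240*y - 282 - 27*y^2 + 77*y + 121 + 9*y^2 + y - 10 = -18*y^2 - 162*y - 144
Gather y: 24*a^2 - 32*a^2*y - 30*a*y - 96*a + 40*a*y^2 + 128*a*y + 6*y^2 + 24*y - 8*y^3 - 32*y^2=24*a^2 - 96*a - 8*y^3 + y^2*(40*a - 26) + y*(-32*a^2 + 98*a + 24)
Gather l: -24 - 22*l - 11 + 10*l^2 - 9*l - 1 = 10*l^2 - 31*l - 36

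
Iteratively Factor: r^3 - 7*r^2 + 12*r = (r)*(r^2 - 7*r + 12) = r*(r - 3)*(r - 4)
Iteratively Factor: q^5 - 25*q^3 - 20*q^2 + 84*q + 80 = (q + 4)*(q^4 - 4*q^3 - 9*q^2 + 16*q + 20) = (q + 2)*(q + 4)*(q^3 - 6*q^2 + 3*q + 10) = (q - 5)*(q + 2)*(q + 4)*(q^2 - q - 2) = (q - 5)*(q + 1)*(q + 2)*(q + 4)*(q - 2)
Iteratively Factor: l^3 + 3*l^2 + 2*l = (l + 1)*(l^2 + 2*l) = l*(l + 1)*(l + 2)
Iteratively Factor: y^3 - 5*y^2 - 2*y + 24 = (y - 4)*(y^2 - y - 6) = (y - 4)*(y - 3)*(y + 2)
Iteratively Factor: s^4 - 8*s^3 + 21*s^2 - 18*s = (s - 2)*(s^3 - 6*s^2 + 9*s) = s*(s - 2)*(s^2 - 6*s + 9) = s*(s - 3)*(s - 2)*(s - 3)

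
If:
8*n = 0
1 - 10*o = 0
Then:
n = 0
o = 1/10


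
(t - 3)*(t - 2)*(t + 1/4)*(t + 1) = t^4 - 15*t^3/4 + 25*t/4 + 3/2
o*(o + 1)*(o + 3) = o^3 + 4*o^2 + 3*o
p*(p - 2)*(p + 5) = p^3 + 3*p^2 - 10*p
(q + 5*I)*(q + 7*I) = q^2 + 12*I*q - 35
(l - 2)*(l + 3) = l^2 + l - 6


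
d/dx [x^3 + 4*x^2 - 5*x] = 3*x^2 + 8*x - 5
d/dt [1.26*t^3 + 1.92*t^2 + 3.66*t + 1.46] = 3.78*t^2 + 3.84*t + 3.66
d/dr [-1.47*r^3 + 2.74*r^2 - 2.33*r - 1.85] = -4.41*r^2 + 5.48*r - 2.33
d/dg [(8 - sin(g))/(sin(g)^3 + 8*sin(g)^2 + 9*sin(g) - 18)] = 2*(sin(g)^3 - 8*sin(g)^2 - 64*sin(g) - 27)*cos(g)/(sin(g)^3 + 8*sin(g)^2 + 9*sin(g) - 18)^2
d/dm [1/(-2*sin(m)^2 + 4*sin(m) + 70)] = (sin(m) - 1)*cos(m)/((sin(m) - 7)^2*(sin(m) + 5)^2)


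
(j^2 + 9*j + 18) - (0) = j^2 + 9*j + 18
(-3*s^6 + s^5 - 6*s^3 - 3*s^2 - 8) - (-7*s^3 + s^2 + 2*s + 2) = -3*s^6 + s^5 + s^3 - 4*s^2 - 2*s - 10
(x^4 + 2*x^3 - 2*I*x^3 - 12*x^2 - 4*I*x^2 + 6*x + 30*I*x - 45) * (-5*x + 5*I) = -5*x^5 - 10*x^4 + 15*I*x^4 + 70*x^3 + 30*I*x^3 - 10*x^2 - 210*I*x^2 + 75*x + 30*I*x - 225*I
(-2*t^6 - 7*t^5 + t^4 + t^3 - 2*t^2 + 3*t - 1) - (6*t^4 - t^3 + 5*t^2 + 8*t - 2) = -2*t^6 - 7*t^5 - 5*t^4 + 2*t^3 - 7*t^2 - 5*t + 1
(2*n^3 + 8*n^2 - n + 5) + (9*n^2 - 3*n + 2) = 2*n^3 + 17*n^2 - 4*n + 7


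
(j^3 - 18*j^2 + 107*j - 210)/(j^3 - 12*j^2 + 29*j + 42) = (j - 5)/(j + 1)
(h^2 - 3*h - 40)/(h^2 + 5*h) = (h - 8)/h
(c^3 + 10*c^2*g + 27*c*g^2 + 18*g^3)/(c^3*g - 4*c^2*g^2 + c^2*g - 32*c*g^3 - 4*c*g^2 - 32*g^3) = (c^3 + 10*c^2*g + 27*c*g^2 + 18*g^3)/(g*(c^3 - 4*c^2*g + c^2 - 32*c*g^2 - 4*c*g - 32*g^2))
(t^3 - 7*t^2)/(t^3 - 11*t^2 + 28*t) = t/(t - 4)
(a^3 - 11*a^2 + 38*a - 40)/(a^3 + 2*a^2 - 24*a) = (a^2 - 7*a + 10)/(a*(a + 6))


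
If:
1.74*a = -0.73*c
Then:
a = -0.419540229885057*c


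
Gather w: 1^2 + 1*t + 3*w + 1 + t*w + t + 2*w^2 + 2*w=2*t + 2*w^2 + w*(t + 5) + 2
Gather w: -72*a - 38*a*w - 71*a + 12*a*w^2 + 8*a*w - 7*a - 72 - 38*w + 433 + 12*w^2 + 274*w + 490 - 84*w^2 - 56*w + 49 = -150*a + w^2*(12*a - 72) + w*(180 - 30*a) + 900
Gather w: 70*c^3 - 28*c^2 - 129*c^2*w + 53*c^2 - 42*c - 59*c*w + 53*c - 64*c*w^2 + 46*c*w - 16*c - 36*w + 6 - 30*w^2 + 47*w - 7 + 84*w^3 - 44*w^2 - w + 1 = 70*c^3 + 25*c^2 - 5*c + 84*w^3 + w^2*(-64*c - 74) + w*(-129*c^2 - 13*c + 10)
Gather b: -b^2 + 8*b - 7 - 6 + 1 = -b^2 + 8*b - 12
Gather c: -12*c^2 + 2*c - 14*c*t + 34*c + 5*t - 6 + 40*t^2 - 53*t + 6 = -12*c^2 + c*(36 - 14*t) + 40*t^2 - 48*t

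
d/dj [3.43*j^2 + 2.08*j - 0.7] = 6.86*j + 2.08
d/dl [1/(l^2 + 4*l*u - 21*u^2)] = 2*(-l - 2*u)/(l^2 + 4*l*u - 21*u^2)^2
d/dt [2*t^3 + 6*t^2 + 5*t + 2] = 6*t^2 + 12*t + 5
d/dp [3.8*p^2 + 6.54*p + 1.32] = 7.6*p + 6.54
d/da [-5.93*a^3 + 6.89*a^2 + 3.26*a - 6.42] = -17.79*a^2 + 13.78*a + 3.26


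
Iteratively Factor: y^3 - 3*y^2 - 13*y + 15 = (y - 1)*(y^2 - 2*y - 15) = (y - 1)*(y + 3)*(y - 5)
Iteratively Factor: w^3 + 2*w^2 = (w)*(w^2 + 2*w) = w*(w + 2)*(w)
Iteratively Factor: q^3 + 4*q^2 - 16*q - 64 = (q + 4)*(q^2 - 16) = (q + 4)^2*(q - 4)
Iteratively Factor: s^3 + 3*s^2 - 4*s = (s + 4)*(s^2 - s) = s*(s + 4)*(s - 1)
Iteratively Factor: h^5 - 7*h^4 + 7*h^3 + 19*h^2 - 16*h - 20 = (h - 5)*(h^4 - 2*h^3 - 3*h^2 + 4*h + 4) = (h - 5)*(h - 2)*(h^3 - 3*h - 2) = (h - 5)*(h - 2)^2*(h^2 + 2*h + 1) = (h - 5)*(h - 2)^2*(h + 1)*(h + 1)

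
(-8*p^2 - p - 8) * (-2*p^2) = 16*p^4 + 2*p^3 + 16*p^2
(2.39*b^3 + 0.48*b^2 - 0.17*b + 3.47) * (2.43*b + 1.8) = 5.8077*b^4 + 5.4684*b^3 + 0.4509*b^2 + 8.1261*b + 6.246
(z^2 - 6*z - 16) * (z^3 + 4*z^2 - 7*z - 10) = z^5 - 2*z^4 - 47*z^3 - 32*z^2 + 172*z + 160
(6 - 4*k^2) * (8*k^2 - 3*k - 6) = -32*k^4 + 12*k^3 + 72*k^2 - 18*k - 36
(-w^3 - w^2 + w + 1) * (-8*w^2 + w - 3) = 8*w^5 + 7*w^4 - 6*w^3 - 4*w^2 - 2*w - 3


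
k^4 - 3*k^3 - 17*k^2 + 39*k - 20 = (k - 5)*(k - 1)^2*(k + 4)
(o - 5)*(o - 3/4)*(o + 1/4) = o^3 - 11*o^2/2 + 37*o/16 + 15/16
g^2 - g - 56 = (g - 8)*(g + 7)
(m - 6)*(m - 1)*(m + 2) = m^3 - 5*m^2 - 8*m + 12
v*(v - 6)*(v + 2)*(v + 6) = v^4 + 2*v^3 - 36*v^2 - 72*v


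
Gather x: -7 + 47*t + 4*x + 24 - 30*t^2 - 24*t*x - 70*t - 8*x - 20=-30*t^2 - 23*t + x*(-24*t - 4) - 3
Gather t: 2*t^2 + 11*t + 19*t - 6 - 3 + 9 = 2*t^2 + 30*t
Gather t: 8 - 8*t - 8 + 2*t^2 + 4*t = 2*t^2 - 4*t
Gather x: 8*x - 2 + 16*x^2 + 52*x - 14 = 16*x^2 + 60*x - 16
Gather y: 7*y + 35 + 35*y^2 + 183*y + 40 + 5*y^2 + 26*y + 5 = 40*y^2 + 216*y + 80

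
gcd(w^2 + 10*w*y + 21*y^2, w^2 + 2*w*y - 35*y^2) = w + 7*y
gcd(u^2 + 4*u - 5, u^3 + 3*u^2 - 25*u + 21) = u - 1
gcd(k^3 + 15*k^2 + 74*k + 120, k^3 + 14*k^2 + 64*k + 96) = k^2 + 10*k + 24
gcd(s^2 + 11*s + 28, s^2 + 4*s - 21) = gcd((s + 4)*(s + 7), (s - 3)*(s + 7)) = s + 7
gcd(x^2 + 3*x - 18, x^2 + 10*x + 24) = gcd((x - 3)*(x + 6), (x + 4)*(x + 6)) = x + 6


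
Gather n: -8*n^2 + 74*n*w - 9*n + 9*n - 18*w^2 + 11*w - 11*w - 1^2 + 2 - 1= -8*n^2 + 74*n*w - 18*w^2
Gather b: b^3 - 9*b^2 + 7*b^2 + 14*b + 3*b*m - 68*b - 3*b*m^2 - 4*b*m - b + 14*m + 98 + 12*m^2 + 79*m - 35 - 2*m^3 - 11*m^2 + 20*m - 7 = b^3 - 2*b^2 + b*(-3*m^2 - m - 55) - 2*m^3 + m^2 + 113*m + 56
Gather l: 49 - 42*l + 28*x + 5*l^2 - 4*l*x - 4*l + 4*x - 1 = 5*l^2 + l*(-4*x - 46) + 32*x + 48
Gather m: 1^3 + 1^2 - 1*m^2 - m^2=2 - 2*m^2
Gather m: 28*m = 28*m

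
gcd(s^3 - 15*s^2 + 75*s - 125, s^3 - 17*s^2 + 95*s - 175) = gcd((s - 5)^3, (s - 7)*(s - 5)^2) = s^2 - 10*s + 25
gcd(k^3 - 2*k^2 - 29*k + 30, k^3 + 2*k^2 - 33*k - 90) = k^2 - k - 30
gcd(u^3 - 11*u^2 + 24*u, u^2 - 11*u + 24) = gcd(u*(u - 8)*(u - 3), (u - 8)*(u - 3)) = u^2 - 11*u + 24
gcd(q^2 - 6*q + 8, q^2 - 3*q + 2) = q - 2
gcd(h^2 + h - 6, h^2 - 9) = h + 3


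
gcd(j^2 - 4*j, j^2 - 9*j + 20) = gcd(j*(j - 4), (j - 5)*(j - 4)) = j - 4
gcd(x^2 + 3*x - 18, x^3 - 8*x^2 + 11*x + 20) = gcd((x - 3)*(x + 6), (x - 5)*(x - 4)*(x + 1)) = 1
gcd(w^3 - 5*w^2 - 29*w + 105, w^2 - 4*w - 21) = w - 7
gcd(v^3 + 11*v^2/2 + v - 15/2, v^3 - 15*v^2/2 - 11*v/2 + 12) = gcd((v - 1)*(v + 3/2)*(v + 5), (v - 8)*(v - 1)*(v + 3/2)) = v^2 + v/2 - 3/2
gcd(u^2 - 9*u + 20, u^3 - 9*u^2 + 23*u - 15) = u - 5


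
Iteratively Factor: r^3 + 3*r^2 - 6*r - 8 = (r - 2)*(r^2 + 5*r + 4) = (r - 2)*(r + 1)*(r + 4)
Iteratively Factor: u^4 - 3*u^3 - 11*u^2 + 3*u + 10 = (u + 2)*(u^3 - 5*u^2 - u + 5) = (u + 1)*(u + 2)*(u^2 - 6*u + 5) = (u - 1)*(u + 1)*(u + 2)*(u - 5)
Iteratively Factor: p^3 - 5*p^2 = (p)*(p^2 - 5*p) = p*(p - 5)*(p)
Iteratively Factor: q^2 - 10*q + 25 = (q - 5)*(q - 5)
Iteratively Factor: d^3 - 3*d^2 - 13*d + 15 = (d - 5)*(d^2 + 2*d - 3) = (d - 5)*(d + 3)*(d - 1)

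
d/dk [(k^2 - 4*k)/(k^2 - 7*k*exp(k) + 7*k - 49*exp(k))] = (k*(k - 4)*(7*k*exp(k) - 2*k + 56*exp(k) - 7) + 2*(k - 2)*(k^2 - 7*k*exp(k) + 7*k - 49*exp(k)))/(k^2 - 7*k*exp(k) + 7*k - 49*exp(k))^2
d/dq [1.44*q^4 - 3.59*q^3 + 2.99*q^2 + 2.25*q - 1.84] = 5.76*q^3 - 10.77*q^2 + 5.98*q + 2.25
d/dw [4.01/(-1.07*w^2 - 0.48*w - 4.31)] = (8.5814*w + 1.9248)/(1.07*w^2 + 0.48*w + 4.31)^2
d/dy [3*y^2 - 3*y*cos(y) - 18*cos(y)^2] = 3*y*sin(y) + 6*y + 18*sin(2*y) - 3*cos(y)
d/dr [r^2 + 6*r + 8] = 2*r + 6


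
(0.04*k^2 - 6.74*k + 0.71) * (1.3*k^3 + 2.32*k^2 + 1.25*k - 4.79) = 0.052*k^5 - 8.6692*k^4 - 14.6638*k^3 - 6.9694*k^2 + 33.1721*k - 3.4009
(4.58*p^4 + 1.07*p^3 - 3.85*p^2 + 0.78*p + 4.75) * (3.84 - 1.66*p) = -7.6028*p^5 + 15.811*p^4 + 10.4998*p^3 - 16.0788*p^2 - 4.8898*p + 18.24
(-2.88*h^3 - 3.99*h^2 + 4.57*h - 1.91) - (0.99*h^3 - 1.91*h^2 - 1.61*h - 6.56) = -3.87*h^3 - 2.08*h^2 + 6.18*h + 4.65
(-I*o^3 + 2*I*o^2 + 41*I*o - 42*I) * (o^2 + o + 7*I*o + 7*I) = -I*o^5 + 7*o^4 + I*o^4 - 7*o^3 + 43*I*o^3 - 301*o^2 - I*o^2 + 7*o - 42*I*o + 294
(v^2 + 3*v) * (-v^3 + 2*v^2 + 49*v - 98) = -v^5 - v^4 + 55*v^3 + 49*v^2 - 294*v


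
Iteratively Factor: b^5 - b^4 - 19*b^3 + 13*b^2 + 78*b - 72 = (b - 4)*(b^4 + 3*b^3 - 7*b^2 - 15*b + 18) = (b - 4)*(b + 3)*(b^3 - 7*b + 6) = (b - 4)*(b - 1)*(b + 3)*(b^2 + b - 6) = (b - 4)*(b - 2)*(b - 1)*(b + 3)*(b + 3)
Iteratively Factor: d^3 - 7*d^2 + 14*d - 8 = (d - 2)*(d^2 - 5*d + 4) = (d - 4)*(d - 2)*(d - 1)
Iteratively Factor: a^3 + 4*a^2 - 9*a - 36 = (a - 3)*(a^2 + 7*a + 12) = (a - 3)*(a + 3)*(a + 4)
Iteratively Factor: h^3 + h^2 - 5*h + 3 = (h - 1)*(h^2 + 2*h - 3) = (h - 1)*(h + 3)*(h - 1)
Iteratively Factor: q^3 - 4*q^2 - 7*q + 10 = (q - 1)*(q^2 - 3*q - 10) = (q - 1)*(q + 2)*(q - 5)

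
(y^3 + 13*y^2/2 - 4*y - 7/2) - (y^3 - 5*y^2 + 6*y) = 23*y^2/2 - 10*y - 7/2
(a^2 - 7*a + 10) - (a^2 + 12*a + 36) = -19*a - 26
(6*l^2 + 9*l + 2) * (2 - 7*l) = -42*l^3 - 51*l^2 + 4*l + 4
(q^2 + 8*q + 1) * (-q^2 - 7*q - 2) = -q^4 - 15*q^3 - 59*q^2 - 23*q - 2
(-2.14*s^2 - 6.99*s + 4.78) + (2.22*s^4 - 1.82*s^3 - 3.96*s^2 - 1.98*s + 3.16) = 2.22*s^4 - 1.82*s^3 - 6.1*s^2 - 8.97*s + 7.94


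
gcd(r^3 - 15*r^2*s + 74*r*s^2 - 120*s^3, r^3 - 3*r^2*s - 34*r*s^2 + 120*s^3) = r^2 - 9*r*s + 20*s^2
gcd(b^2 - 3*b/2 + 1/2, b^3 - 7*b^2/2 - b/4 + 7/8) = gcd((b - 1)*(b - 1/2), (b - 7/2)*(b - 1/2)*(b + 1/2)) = b - 1/2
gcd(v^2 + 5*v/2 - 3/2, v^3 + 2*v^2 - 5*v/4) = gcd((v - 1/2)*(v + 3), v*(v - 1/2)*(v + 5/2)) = v - 1/2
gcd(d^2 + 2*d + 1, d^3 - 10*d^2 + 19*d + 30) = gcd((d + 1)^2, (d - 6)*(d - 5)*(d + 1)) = d + 1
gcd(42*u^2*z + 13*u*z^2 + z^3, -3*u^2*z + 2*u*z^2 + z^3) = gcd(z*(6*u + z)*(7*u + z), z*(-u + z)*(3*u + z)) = z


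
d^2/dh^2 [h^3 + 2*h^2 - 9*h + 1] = 6*h + 4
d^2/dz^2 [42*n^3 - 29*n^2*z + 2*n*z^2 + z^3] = 4*n + 6*z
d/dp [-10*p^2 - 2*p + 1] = -20*p - 2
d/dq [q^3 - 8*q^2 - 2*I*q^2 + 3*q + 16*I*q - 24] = 3*q^2 - 16*q - 4*I*q + 3 + 16*I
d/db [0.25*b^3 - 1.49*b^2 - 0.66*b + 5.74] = 0.75*b^2 - 2.98*b - 0.66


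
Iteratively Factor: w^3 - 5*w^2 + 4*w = (w - 4)*(w^2 - w) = w*(w - 4)*(w - 1)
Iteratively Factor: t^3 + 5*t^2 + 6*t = (t + 2)*(t^2 + 3*t) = (t + 2)*(t + 3)*(t)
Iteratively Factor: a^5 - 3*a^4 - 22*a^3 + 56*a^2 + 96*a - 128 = (a - 4)*(a^4 + a^3 - 18*a^2 - 16*a + 32) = (a - 4)*(a + 4)*(a^3 - 3*a^2 - 6*a + 8) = (a - 4)*(a + 2)*(a + 4)*(a^2 - 5*a + 4) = (a - 4)*(a - 1)*(a + 2)*(a + 4)*(a - 4)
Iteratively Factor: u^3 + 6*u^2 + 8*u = (u + 4)*(u^2 + 2*u) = u*(u + 4)*(u + 2)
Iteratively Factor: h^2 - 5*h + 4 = (h - 4)*(h - 1)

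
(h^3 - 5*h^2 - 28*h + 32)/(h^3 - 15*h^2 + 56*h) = (h^2 + 3*h - 4)/(h*(h - 7))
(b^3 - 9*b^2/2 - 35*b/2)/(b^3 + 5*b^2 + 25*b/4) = 2*(b - 7)/(2*b + 5)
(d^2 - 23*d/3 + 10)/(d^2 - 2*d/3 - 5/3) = (d - 6)/(d + 1)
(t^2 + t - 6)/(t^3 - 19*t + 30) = (t + 3)/(t^2 + 2*t - 15)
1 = 1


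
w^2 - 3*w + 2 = (w - 2)*(w - 1)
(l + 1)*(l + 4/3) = l^2 + 7*l/3 + 4/3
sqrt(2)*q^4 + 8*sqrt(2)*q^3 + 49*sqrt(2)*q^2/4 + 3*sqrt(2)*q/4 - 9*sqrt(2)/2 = (q - 1/2)*(q + 3/2)*(q + 6)*(sqrt(2)*q + sqrt(2))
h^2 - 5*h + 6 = (h - 3)*(h - 2)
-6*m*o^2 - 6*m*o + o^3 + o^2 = o*(-6*m + o)*(o + 1)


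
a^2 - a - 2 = (a - 2)*(a + 1)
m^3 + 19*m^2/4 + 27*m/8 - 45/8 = (m - 3/4)*(m + 5/2)*(m + 3)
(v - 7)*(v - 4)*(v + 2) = v^3 - 9*v^2 + 6*v + 56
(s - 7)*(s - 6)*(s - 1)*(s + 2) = s^4 - 12*s^3 + 27*s^2 + 68*s - 84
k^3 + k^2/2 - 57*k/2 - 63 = (k - 6)*(k + 3)*(k + 7/2)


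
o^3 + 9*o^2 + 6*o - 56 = (o - 2)*(o + 4)*(o + 7)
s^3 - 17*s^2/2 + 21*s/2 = s*(s - 7)*(s - 3/2)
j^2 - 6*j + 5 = (j - 5)*(j - 1)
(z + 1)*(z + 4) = z^2 + 5*z + 4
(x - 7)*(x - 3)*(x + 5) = x^3 - 5*x^2 - 29*x + 105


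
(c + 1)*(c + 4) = c^2 + 5*c + 4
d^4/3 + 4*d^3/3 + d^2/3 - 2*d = d*(d/3 + 1)*(d - 1)*(d + 2)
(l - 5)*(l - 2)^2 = l^3 - 9*l^2 + 24*l - 20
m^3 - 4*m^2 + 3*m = m*(m - 3)*(m - 1)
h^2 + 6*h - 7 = (h - 1)*(h + 7)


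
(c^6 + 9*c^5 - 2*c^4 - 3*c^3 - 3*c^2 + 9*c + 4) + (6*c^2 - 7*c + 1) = c^6 + 9*c^5 - 2*c^4 - 3*c^3 + 3*c^2 + 2*c + 5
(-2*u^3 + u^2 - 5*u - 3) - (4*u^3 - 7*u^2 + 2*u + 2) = -6*u^3 + 8*u^2 - 7*u - 5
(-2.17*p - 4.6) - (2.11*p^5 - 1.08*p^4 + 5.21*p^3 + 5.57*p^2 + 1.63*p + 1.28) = -2.11*p^5 + 1.08*p^4 - 5.21*p^3 - 5.57*p^2 - 3.8*p - 5.88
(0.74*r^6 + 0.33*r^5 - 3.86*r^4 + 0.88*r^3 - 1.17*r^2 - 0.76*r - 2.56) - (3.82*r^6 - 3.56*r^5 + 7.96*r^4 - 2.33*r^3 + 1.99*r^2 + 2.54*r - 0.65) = -3.08*r^6 + 3.89*r^5 - 11.82*r^4 + 3.21*r^3 - 3.16*r^2 - 3.3*r - 1.91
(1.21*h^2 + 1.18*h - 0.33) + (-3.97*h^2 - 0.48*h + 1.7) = -2.76*h^2 + 0.7*h + 1.37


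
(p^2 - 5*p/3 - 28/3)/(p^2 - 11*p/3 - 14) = (p - 4)/(p - 6)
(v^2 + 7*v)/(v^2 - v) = (v + 7)/(v - 1)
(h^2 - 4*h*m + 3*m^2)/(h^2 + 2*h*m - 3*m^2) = (h - 3*m)/(h + 3*m)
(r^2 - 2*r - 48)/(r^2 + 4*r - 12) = (r - 8)/(r - 2)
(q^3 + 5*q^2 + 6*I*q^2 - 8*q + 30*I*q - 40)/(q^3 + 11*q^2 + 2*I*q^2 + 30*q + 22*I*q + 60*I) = (q + 4*I)/(q + 6)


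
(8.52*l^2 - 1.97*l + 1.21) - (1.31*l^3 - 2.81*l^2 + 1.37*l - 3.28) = -1.31*l^3 + 11.33*l^2 - 3.34*l + 4.49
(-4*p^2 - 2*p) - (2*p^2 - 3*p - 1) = -6*p^2 + p + 1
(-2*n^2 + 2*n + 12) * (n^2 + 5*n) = -2*n^4 - 8*n^3 + 22*n^2 + 60*n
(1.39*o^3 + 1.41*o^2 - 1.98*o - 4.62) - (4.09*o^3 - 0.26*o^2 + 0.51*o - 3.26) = -2.7*o^3 + 1.67*o^2 - 2.49*o - 1.36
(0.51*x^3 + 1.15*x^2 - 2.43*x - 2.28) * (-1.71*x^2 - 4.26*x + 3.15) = -0.8721*x^5 - 4.1391*x^4 + 0.862800000000002*x^3 + 17.8731*x^2 + 2.0583*x - 7.182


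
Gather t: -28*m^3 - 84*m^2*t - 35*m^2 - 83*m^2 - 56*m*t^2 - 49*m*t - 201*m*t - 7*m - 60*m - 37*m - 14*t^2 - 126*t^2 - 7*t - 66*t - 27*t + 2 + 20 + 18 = -28*m^3 - 118*m^2 - 104*m + t^2*(-56*m - 140) + t*(-84*m^2 - 250*m - 100) + 40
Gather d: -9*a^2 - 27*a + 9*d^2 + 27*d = -9*a^2 - 27*a + 9*d^2 + 27*d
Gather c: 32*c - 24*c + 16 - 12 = 8*c + 4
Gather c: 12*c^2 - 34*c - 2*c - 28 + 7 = 12*c^2 - 36*c - 21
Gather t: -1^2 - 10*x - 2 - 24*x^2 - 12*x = -24*x^2 - 22*x - 3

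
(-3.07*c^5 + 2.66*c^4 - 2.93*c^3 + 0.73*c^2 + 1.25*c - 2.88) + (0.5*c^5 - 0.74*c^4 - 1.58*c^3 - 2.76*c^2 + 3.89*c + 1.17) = -2.57*c^5 + 1.92*c^4 - 4.51*c^3 - 2.03*c^2 + 5.14*c - 1.71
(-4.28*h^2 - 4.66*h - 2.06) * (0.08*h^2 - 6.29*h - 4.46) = -0.3424*h^4 + 26.5484*h^3 + 48.2354*h^2 + 33.741*h + 9.1876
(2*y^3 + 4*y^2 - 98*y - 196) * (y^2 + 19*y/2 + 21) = 2*y^5 + 23*y^4 - 18*y^3 - 1043*y^2 - 3920*y - 4116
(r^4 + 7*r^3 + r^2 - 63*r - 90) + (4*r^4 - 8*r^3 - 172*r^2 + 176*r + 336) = 5*r^4 - r^3 - 171*r^2 + 113*r + 246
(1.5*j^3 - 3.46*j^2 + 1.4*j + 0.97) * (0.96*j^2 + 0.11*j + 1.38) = 1.44*j^5 - 3.1566*j^4 + 3.0334*j^3 - 3.6896*j^2 + 2.0387*j + 1.3386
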